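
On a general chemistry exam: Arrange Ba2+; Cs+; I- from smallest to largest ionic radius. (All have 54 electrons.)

Ba2+ < Cs+ < I-

All of these have 54 electrons, so size is governed by nuclear charge alone: the more protons, the stronger the pull on the same electron cloud, and the smaller the ion.
Nuclear charges: Ba2+ (Z=56), Cs+ (Z=55), I- (Z=53).
Smallest to largest: Ba2+ < Cs+ < I-.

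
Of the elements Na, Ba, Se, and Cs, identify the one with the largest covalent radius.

Na is in period 3, group 1; Se is in period 4, group 16; Cs is in period 6, group 1; Ba is in period 6, group 2.
Across a period the added protons contract the valence shell; down a group each new principal shell makes the atom larger.
These span different periods and groups, so the two trends combine.
Na > Se: the two effects oppose for this pair; the across-period effect wins (155 vs 116 pm).
Ba > Na: period and group pull opposite ways; the down-group shift dominates (196 vs 155 pm).
Cs > Ba: Cs lies to the left of Ba in period 6, so the across-period effect alone puts Cs larger.
Approximate values (pm): Na 155, Se 116, Cs 232, Ba 196.
The largest covalent radius among these belongs to Cs.

Cs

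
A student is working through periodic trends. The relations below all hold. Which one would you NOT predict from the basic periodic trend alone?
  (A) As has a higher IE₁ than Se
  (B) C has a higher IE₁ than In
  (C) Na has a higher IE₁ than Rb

(A)

The general trend: IE₁ increases across a period and decreases down a group.
(A) As (period 4, group 15) vs Se (period 4, group 16): the stated order contradicts the simple trend.
(B) C (period 2, group 14) vs In (period 5, group 13): the stated order agrees with the simple trend.
(C) Na (period 3, group 1) vs Rb (period 5, group 1): the stated order agrees with the simple trend.
The exception is (A): Se (4p⁴) ionizes more easily than half-filled As (4p³).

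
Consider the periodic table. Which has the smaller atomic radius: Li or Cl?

Cl

Li is in period 2, group 1; Cl is in period 3, group 17.
Across a period the added protons contract the valence shell; down a group each new principal shell makes the atom larger.
Here both period and group differ, so the two effects have to be weighed against each other.
Li > Cl: period and group pull opposite ways; the across-period shift dominates (133 vs 99 pm).
For reference (pm): Li 133, Cl 99.
So Cl has the smaller atomic radius (Cl < Li).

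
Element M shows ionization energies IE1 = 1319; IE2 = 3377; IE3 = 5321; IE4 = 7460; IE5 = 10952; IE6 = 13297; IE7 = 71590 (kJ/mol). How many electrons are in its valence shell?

6

Look for the largest jump between consecutive ionization energies: IE7/IE6 ≈ 5.4, far larger than any earlier ratio.
That jump marks the point where a core electron is being removed. So the atom has 6 valence electrons.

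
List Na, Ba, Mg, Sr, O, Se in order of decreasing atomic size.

O is in period 2, group 16; Na is in period 3, group 1; Mg is in period 3, group 2; Se is in period 4, group 16; Sr is in period 5, group 2; Ba is in period 6, group 2.
Across a period the added protons contract the valence shell; down a group each new principal shell makes the atom larger.
Neither a single period nor a single group — weigh both effects.
Se > O: they share group 16; the group trend gives Se the larger value.
Mg > Se: period and group pull opposite ways; the across-period shift dominates (139 vs 116 pm).
Na > Mg: Na lies to the left of Mg in period 3, so the across-period effect alone puts Na larger.
Sr > Na: period and group pull opposite ways; the down-group shift dominates (185 vs 155 pm).
Ba > Sr: they share group 2; the group trend gives Ba the larger value.
For reference (pm): O 63, Na 155, Mg 139, Se 116, Sr 185, Ba 196.
So from largest to smallest: Ba > Sr > Na > Mg > Se > O.

Ba, Sr, Na, Mg, Se, O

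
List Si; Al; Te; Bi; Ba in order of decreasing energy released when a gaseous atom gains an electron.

Te, Si, Bi, Al, Ba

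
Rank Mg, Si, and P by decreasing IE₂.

P > Si > Mg

After 1 electron has been removed, what remains? Mg⁺ still has 1 valence electron; Si⁺ still has 3 valence electrons; P⁺ still has 4 valence electrons.
All are still removing valence electrons, so compare the +1 ions as you would atoms: IE_2 generally rises across a period (higher Z_eff) and falls down a group (larger shell), subject to the usual subshell exceptions.
Valence configurations: Mg⁺ [Ne]3s¹, Si⁺ [Ne]3s²3p¹, P⁺ [Ne]3s²3p².
The numbers (kJ/mol): Mg 1451, Si 1577, P 1907.
Putting it together, IE_2: Mg < Si < P.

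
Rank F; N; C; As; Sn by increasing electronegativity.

Sn, As, C, N, F

Smaller atoms with higher effective nuclear charge are more electronegative.
Here both period and group differ, so the two effects have to be weighed against each other.
As > Sn: both effects reinforce here, so As is clearly the higher of the two.
C > As: the two effects oppose for this pair; the down-group effect wins (2.55 vs 2.18).
N > C: N lies to the right of C in period 2, so the across-period effect alone puts N higher.
F > N: both are in period 2; the period trend gives F the larger value.
Approximate values (Pauling): C 2.55, N 3.04, F 3.98, As 2.18, Sn 1.96.
So from lowest to highest: Sn < As < C < N < F.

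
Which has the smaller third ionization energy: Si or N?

After 2 electrons have been removed, what remains? Si²⁺ still has 2 valence electrons; N²⁺ still has 3 valence electrons.
All are still removing valence electrons, so compare the +2 ions as you would atoms: IE_3 generally rises across a period (higher Z_eff) and falls down a group (larger shell), subject to the usual subshell exceptions.
Valence configurations: Si²⁺ [Ne]3s², N²⁺ [He]2s²2p¹.
The numbers (kJ/mol): Si 3232, N 4578.
Overall IE_3 order: Si < N.

Si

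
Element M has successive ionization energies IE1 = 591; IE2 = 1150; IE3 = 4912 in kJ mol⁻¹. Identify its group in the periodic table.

Look for the largest jump between consecutive ionization energies: IE3/IE2 ≈ 4.3, far larger than any earlier ratio.
That jump marks the point where a core electron is being removed. So the atom has 2 valence electrons.
A main-group element with 2 valence electrons is in group 2.

Group 2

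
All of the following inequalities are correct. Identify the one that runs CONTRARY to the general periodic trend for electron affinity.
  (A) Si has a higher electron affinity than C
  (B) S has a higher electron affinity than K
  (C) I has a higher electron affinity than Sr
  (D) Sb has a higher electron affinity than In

(A)

The general trend: electron affinity increases across a period and decreases down a group.
(A) Si (period 3, group 14) vs C (period 2, group 14): the stated order contradicts the simple trend.
(B) S (period 3, group 16) vs K (period 4, group 1): the stated order agrees with the simple trend.
(C) I (period 5, group 17) vs Sr (period 5, group 2): the stated order agrees with the simple trend.
(D) Sb (period 5, group 15) vs In (period 5, group 13): the stated order agrees with the simple trend.
The exception is (A): Si's larger, more diffuse 3p orbitals accept an added electron slightly more readily than C's compact 2p.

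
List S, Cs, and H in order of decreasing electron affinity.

H is in period 1, group 1; S is in period 3, group 16; Cs is in period 6, group 1.
Adding an electron releases more energy for atoms nearer the top right (short of the noble gases).
Here both period and group differ, so the two effects have to be weighed against each other.
H > Cs: H sits above Cs in group 1, so the down-group effect alone puts H higher.
S > H: the two effects oppose for this pair; the across-period effect wins (200 vs 73 kJ/mol).
For reference (kJ/mol): H 73, S 200, Cs 46.
So from highest to lowest: S > H > Cs.

S > H > Cs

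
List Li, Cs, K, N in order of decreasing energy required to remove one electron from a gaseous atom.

First ionization energy rises across a period (greater Z_eff holds electrons more tightly) and falls down a group (valence electrons are farther from the nucleus).
These span different periods and groups, so the two trends combine.
K > Cs: K sits above Cs in group 1, so the down-group effect alone puts K higher.
Li > K: they share group 1; the group trend gives Li the larger value.
N > Li: N lies to the right of Li in period 2, so the across-period effect alone puts N higher.
Approximate values (kJ/mol): Li 520, N 1402, K 419, Cs 376.
So from highest to lowest: N > Li > K > Cs.

N > Li > K > Cs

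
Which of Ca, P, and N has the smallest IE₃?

P

IE_3 is the cost of taking one more electron from the +2 cation: Ca²⁺ is the bare [Ar] core; P²⁺ still has 3 valence electrons; N²⁺ still has 3 valence electrons.
Pulling an electron out of a noble-gas core costs far more than removing a remaining valence electron, so Ca sits at the high end of IE_3.
Valence configurations: P²⁺ [Ne]3s²3p¹, N²⁺ [He]2s²2p¹.
The numbers (kJ/mol): Ca 4912, P 2914, N 4578.
Putting it together, IE_3: P < N < Ca.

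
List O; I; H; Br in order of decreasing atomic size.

Across a period the added protons contract the valence shell; down a group each new principal shell makes the atom larger.
These span different periods and groups, so the two trends combine.
O > H: the two effects oppose for this pair; the down-group effect wins (63 vs 32 pm).
Br > O: the two effects oppose for this pair; the down-group effect wins (114 vs 63 pm).
I > Br: they share group 17; the group trend gives I the larger value.
Approximate values (pm): H 32, O 63, Br 114, I 133.
So from largest to smallest: I > Br > O > H.

I, Br, O, H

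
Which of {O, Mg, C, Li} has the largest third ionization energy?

Consider each +2 ion: O²⁺ still has 4 valence electrons; Mg²⁺ is the bare [Ne] core; C²⁺ still has 2 valence electrons; Li²⁺ is already 1 electron into the core.
Core electrons are held far more tightly than valence electrons, so Mg and Li top the IE_3 order.
Valence configurations: O²⁺ [He]2s²2p², C²⁺ [He]2s².
Approximate IE_3 values (kJ/mol): O 5300, Mg 7733, C 4620, Li 11815.
Putting it together, IE_3: C < O < Mg < Li.

Li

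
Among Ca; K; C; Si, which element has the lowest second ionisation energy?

Consider each +1 ion: Ca⁺ still has 1 valence electron; K⁺ is the bare [Ar] core; C⁺ still has 3 valence electrons; Si⁺ still has 3 valence electrons.
Core electrons are held far more tightly than valence electrons, so K tops the IE_2 order.
Valence configurations: Ca⁺ [Ar]4s¹, C⁺ [He]2s²2p¹, Si⁺ [Ne]3s²3p¹.
The numbers (kJ/mol): Ca 1145, K 3052, C 2353, Si 1577.
So the second ionization energies run Ca < Si < C < K.

Ca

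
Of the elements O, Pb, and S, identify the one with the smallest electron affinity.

Pb

Atoms with high Z_eff and room in the valence shell (especially the halogens) have the most exothermic electron affinities.
These span different periods and groups, so the two trends combine.
O > Pb: both effects reinforce here, so O is clearly the higher of the two.
S > O: this pair runs against the simple trend — see the exception note.
Note the exception: S has a higher electron affinity than O, contrary to the simple trend — the compact 2p subshell of O repels the added electron more than S's larger 3p does.
For reference (kJ/mol): O 141, S 200, Pb 35.
The smallest electron affinity among these belongs to Pb.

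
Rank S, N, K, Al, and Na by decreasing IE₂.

Na, K, N, S, Al

The second ionization energy removes an electron from the +1 ion. For each element: S⁺ still has 5 valence electrons; N⁺ still has 4 valence electrons; K⁺ is the bare [Ar] core; Al⁺ still has 2 valence electrons; Na⁺ is the bare [Ne] core.
Pulling an electron out of a noble-gas core costs far more than removing a remaining valence electron, so K and Na sit at the high end of IE_2.
Valence configurations: S⁺ [Ne]3s²3p³, N⁺ [He]2s²2p², Al⁺ [Ne]3s².
Approximate IE_2 values (kJ/mol): S 2252, N 2856, K 3052, Al 1817, Na 4562.
Overall IE_2 order: Al < S < N < K < Na.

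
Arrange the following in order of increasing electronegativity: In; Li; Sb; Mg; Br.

Li < Mg < In < Sb < Br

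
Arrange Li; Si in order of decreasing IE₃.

IE_3 is the cost of taking one more electron from the +2 cation: Li²⁺ is already 1 electron into the core; Si²⁺ still has 2 valence electrons.
Pulling an electron out of a noble-gas core costs far more than removing a remaining valence electron, so Li sits at the high end of IE_3.
Approximate IE_3 values (kJ/mol): Li 11815, Si 3232.
So the third ionization energies run Si < Li.

Li, Si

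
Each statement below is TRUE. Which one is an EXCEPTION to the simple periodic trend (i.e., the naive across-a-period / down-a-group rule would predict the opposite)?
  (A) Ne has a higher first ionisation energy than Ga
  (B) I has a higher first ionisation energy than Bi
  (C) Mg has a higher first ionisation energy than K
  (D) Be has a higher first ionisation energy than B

The general trend: first ionisation energy increases across a period and decreases down a group.
(A) Ne (period 2, group 18) vs Ga (period 4, group 13): the stated order agrees with the simple trend.
(B) I (period 5, group 17) vs Bi (period 6, group 15): the stated order agrees with the simple trend.
(C) Mg (period 3, group 2) vs K (period 4, group 1): the stated order agrees with the simple trend.
(D) Be (period 2, group 2) vs B (period 2, group 13): the stated order contradicts the simple trend.
The exception is (D): removing B's lone 2p electron is easier than breaking Be's filled 2s².

(D)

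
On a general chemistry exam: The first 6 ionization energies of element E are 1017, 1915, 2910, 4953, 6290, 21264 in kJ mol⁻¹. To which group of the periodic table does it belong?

Look for the largest jump between consecutive ionization energies: IE6/IE5 ≈ 3.4, far larger than any earlier ratio.
That jump marks the point where a core electron is being removed. So the atom has 5 valence electrons.
A main-group element with 5 valence electrons is in group 15.

Group 15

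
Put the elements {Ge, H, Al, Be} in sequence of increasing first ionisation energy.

Al < Ge < Be < H

H is in period 1, group 1; Be is in period 2, group 2; Al is in period 3, group 13; Ge is in period 4, group 14.
Removing the outermost electron gets harder across a period and easier down a group.
These sit on a diagonal, where the across-period and down-group effects partly cancel.
Ge > Al: the two effects oppose for this pair; the across-period effect wins (762 vs 578 kJ/mol).
Be > Ge: the two effects oppose for this pair; the down-group effect wins (900 vs 762 kJ/mol).
H > Be: the two effects oppose for this pair; the down-group effect wins (1312 vs 900 kJ/mol).
Tabulated first ionization energy (kJ/mol): H 1312, Be 900, Al 578, Ge 762.
So from lowest to highest: Al < Ge < Be < H.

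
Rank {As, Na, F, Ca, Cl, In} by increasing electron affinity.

Ca < In < Na < As < F < Cl

F is in period 2, group 17; Na is in period 3, group 1; Cl is in period 3, group 17; Ca is in period 4, group 2; As is in period 4, group 15; In is in period 5, group 13.
Electron affinity generally becomes more exothermic across a period toward the halogens and less exothermic down a group.
Here both period and group differ, so the two effects have to be weighed against each other.
In > Ca: the two effects oppose for this pair; the across-period effect wins (29 vs 2 kJ/mol).
Na > In: the two effects oppose for this pair; the down-group effect wins (53 vs 29 kJ/mol).
As > Na: the two effects oppose for this pair; the across-period effect wins (78 vs 53 kJ/mol).
F > As: relative to As, both the across-period and down-group shifts push F's electron affinity up.
Cl > F: this pair runs against the simple trend — see the exception note.
Note the exception: Cl has a higher electron affinity than F, contrary to the simple trend — F's small 2p subshell makes the incoming electron feel strong e⁻–e⁻ repulsion, so Cl actually releases more energy on gaining an electron.
Tabulated electron affinity (kJ/mol): F 328, Na 53, Cl 349, Ca 2, As 78, In 29.
So from lowest to highest: Ca < In < Na < As < F < Cl.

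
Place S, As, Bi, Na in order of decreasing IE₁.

Na is in period 3, group 1; S is in period 3, group 16; As is in period 4, group 15; Bi is in period 6, group 15.
First ionization energy rises across a period (greater Z_eff holds electrons more tightly) and falls down a group (valence electrons are farther from the nucleus).
Neither a single period nor a single group — weigh both effects.
Bi > Na: period and group pull opposite ways; the across-period shift dominates (703 vs 496 kJ/mol).
As > Bi: As sits above Bi in group 15, so the down-group effect alone puts As higher.
S > As: both effects reinforce here, so S is clearly the higher of the two.
Tabulated first ionization energy (kJ/mol): Na 496, S 1000, As 947, Bi 703.
So from highest to lowest: S > As > Bi > Na.

S > As > Bi > Na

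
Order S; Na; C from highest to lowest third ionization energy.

Na > C > S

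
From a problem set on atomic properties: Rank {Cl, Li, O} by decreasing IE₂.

Consider each +1 ion: Cl⁺ still has 6 valence electrons; Li⁺ is the bare [He] core; O⁺ still has 5 valence electrons.
Pulling an electron out of a noble-gas core costs far more than removing a remaining valence electron, so Li sits at the high end of IE_2.
Valence configurations: Cl⁺ [Ne]3s²3p⁴, O⁺ [He]2s²2p³.
Approximate IE_2 values (kJ/mol): Cl 2298, Li 7298, O 3388.
Overall IE_2 order: Cl < O < Li.

Li > O > Cl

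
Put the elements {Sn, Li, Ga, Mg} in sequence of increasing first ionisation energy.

Li < Ga < Sn < Mg

Li is in period 2, group 1; Mg is in period 3, group 2; Ga is in period 4, group 13; Sn is in period 5, group 14.
Removing the outermost electron gets harder across a period and easier down a group.
A diagonal step moves right (one effect) and down (the opposite effect) at once.
Ga > Li: period and group pull opposite ways; the across-period shift dominates (579 vs 520 kJ/mol).
Sn > Ga: period and group pull opposite ways; the across-period shift dominates (709 vs 579 kJ/mol).
Mg > Sn: the two effects oppose for this pair; the down-group effect wins (738 vs 709 kJ/mol).
Approximate values (kJ/mol): Li 520, Mg 738, Ga 579, Sn 709.
So from lowest to highest: Li < Ga < Sn < Mg.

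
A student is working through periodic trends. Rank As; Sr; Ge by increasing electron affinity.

Sr < As < Ge

Ge is in period 4, group 14; As is in period 4, group 15; Sr is in period 5, group 2.
EA tends to increase across a period and decrease down a group, though the pattern is less regular than for IE or radius.
These span different periods and groups, so the two trends combine.
As > Sr: relative to Sr, both the across-period and down-group shifts push As's electron affinity up.
Ge > As: this pair runs against the simple trend — see the exception note.
Note the exception: Ge has a higher electron affinity than As, contrary to the simple trend — adding an electron to As's half-filled 4p³ is unfavourable, so Ge (4p²) has the more exothermic EA.
Approximate values (kJ/mol): Ge 119, As 78, Sr 5.
So from lowest to highest: Sr < As < Ge.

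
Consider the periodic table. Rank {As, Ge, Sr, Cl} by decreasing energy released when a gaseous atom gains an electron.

Cl is in period 3, group 17; Ge is in period 4, group 14; As is in period 4, group 15; Sr is in period 5, group 2.
EA tends to increase across a period and decrease down a group, though the pattern is less regular than for IE or radius.
These span different periods and groups, so the two trends combine.
As > Sr: relative to Sr, both the across-period and down-group shifts push As's electron affinity up.
Ge > As: this pair runs against the simple trend — see the exception note.
Cl > Ge: both effects reinforce here, so Cl is clearly the higher of the two.
Note the exception: Ge has a higher electron affinity than As, contrary to the simple trend — adding an electron to As's half-filled 4p³ is unfavourable, so Ge (4p²) has the more exothermic EA.
For reference (kJ/mol): Cl 349, Ge 119, As 78, Sr 5.
So from highest to lowest: Cl > Ge > As > Sr.

Cl, Ge, As, Sr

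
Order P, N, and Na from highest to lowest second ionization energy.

The second ionization energy removes an electron from the +1 ion. For each element: P⁺ still has 4 valence electrons; N⁺ still has 4 valence electrons; Na⁺ is the bare [Ne] core.
Pulling an electron out of a noble-gas core costs far more than removing a remaining valence electron, so Na sits at the high end of IE_2.
Valence configurations: P⁺ [Ne]3s²3p², N⁺ [He]2s²2p².
Approximate IE_2 values (kJ/mol): P 1907, N 2856, Na 4562.
Overall IE_2 order: P < N < Na.

Na, N, P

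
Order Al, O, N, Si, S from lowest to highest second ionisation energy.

Si < Al < S < N < O

IE_2 is the cost of taking one more electron from the +1 cation: Al⁺ still has 2 valence electrons; O⁺ still has 5 valence electrons; N⁺ still has 4 valence electrons; Si⁺ still has 3 valence electrons; S⁺ still has 5 valence electrons.
All are still removing valence electrons, so compare the +1 ions as you would atoms: IE_2 generally rises across a period (higher Z_eff) and falls down a group (larger shell), subject to the usual subshell exceptions.
Valence configurations: Al⁺ [Ne]3s², O⁺ [He]2s²2p³, N⁺ [He]2s²2p², Si⁺ [Ne]3s²3p¹, S⁺ [Ne]3s²3p³.
Si⁺ loses a lone 3p electron whereas Al⁺ must break into a filled 3s² pair, so IE_2(Al) > IE_2(Si) even though Si has the higher nuclear charge.
Tabulated IE_2 (kJ/mol): Al 1817, O 3388, N 2856, Si 1577, S 2252.
Overall IE_2 order: Si < Al < S < N < O.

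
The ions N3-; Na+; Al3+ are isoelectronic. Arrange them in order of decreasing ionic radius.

All of these have 10 electrons, so size is governed by nuclear charge alone: the more protons, the stronger the pull on the same electron cloud, and the smaller the ion.
Nuclear charges: Al3+ (Z=13), Na+ (Z=11), N3- (Z=7).
Largest to smallest: N3- > Na+ > Al3+.

N3- > Na+ > Al3+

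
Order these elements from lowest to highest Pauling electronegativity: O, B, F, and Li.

Li < B < O < F

Smaller atoms with higher effective nuclear charge are more electronegative.
All lie in period 2, so electronegativity increases left to right.
So from lowest to highest: Li < B < O < F.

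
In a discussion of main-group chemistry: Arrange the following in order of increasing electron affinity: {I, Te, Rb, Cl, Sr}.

Sr < Rb < Te < I < Cl

Cl is in period 3, group 17; Rb is in period 5, group 1; Sr is in period 5, group 2; Te is in period 5, group 16; I is in period 5, group 17.
EA tends to increase across a period and decrease down a group, though the pattern is less regular than for IE or radius.
These span different periods and groups, so the two trends combine.
Rb > Sr: this pair runs against the simple trend — see the exception note.
Te > Rb: both are in period 5; the period trend gives Te the larger value.
I > Te: I lies to the right of Te in period 5, so the across-period effect alone puts I higher.
Cl > I: they share group 17; the group trend gives Cl the larger value.
Note the exception: Rb has a higher electron affinity than Sr, contrary to the simple trend — adding an electron to Sr (ns²) has to open a new, higher-energy np subshell, which is unfavourable.
Tabulated electron affinity (kJ/mol): Cl 349, Rb 47, Sr 5, Te 190, I 295.
So from lowest to highest: Sr < Rb < Te < I < Cl.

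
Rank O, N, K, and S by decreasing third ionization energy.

O > N > K > S

IE_3 is the cost of taking one more electron from the +2 cation: O²⁺ still has 4 valence electrons; N²⁺ still has 3 valence electrons; K²⁺ is already 1 electron into the core; S²⁺ still has 4 valence electrons.
Usually core removal costs more than valence removal, but here the competition is close: a tightly held n=2 valence electron can cost more to remove than an n=3 core electron, so the actual values have to decide it.
Valence configurations: O²⁺ [He]2s²2p², N²⁺ [He]2s²2p¹, S²⁺ [Ne]3s²3p².
Approximate IE_3 values (kJ/mol): O 5300, N 4578, K 4420, S 3357.
So the third ionization energies run S < K < N < O.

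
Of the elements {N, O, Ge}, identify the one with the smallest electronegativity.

N is in period 2, group 15; O is in period 2, group 16; Ge is in period 4, group 14.
EN rises left→right (higher Z_eff, smaller atoms) and falls top→bottom (larger, more shielded atoms).
Neither a single period nor a single group — weigh both effects.
N > Ge: relative to Ge, both the across-period and down-group shifts push N's electronegativity up.
O > N: both are in period 2; the period trend gives O the larger value.
For reference (Pauling): N 3.04, O 3.44, Ge 2.01.
The smallest electronegativity among these belongs to Ge.

Ge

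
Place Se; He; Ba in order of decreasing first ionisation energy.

He, Se, Ba

IE₁ increases left→right with effective nuclear charge and decreases top→bottom as the valence shell moves farther out.
Neither a single period nor a single group — weigh both effects.
Se > Ba: relative to Ba, both the across-period and down-group shifts push Se's first ionization energy up.
He > Se: both effects reinforce here, so He is clearly the higher of the two.
Tabulated first ionization energy (kJ/mol): He 2372, Se 941, Ba 503.
So from highest to lowest: He > Se > Ba.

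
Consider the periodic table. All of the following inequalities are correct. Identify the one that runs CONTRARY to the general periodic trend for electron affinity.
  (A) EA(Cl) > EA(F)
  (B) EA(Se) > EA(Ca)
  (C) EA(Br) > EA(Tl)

The general trend: electron affinity increases across a period and decreases down a group.
(A) Cl (period 3, group 17) vs F (period 2, group 17): the stated order contradicts the simple trend.
(B) Se (period 4, group 16) vs Ca (period 4, group 2): the stated order agrees with the simple trend.
(C) Br (period 4, group 17) vs Tl (period 6, group 13): the stated order agrees with the simple trend.
The exception is (A): F's small 2p subshell makes the incoming electron feel strong e⁻–e⁻ repulsion, so Cl actually releases more energy on gaining an electron.

(A)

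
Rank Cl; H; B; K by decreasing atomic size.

Across a period the added protons contract the valence shell; down a group each new principal shell makes the atom larger.
Neither a single period nor a single group — weigh both effects.
B > H: the two effects oppose for this pair; the down-group effect wins (85 vs 32 pm).
Cl > B: the two effects oppose for this pair; the down-group effect wins (99 vs 85 pm).
K > Cl: relative to Cl, both the across-period and down-group shifts push K's atomic radius up.
Approximate values (pm): H 32, B 85, Cl 99, K 196.
So from largest to smallest: K > Cl > B > H.

K > Cl > B > H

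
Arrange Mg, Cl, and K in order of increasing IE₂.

Mg < Cl < K

Consider each +1 ion: Mg⁺ still has 1 valence electron; Cl⁺ still has 6 valence electrons; K⁺ is the bare [Ar] core.
Core electrons are held far more tightly than valence electrons, so K tops the IE_2 order.
Valence configurations: Mg⁺ [Ne]3s¹, Cl⁺ [Ne]3s²3p⁴.
Approximate IE_2 values (kJ/mol): Mg 1451, Cl 2298, K 3052.
Putting it together, IE_2: Mg < Cl < K.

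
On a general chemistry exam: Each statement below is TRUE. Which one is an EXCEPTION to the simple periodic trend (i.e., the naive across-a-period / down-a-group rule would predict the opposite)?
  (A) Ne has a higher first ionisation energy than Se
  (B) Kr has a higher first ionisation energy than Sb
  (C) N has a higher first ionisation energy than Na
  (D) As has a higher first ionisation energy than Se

(D)

The general trend: first ionisation energy increases across a period and decreases down a group.
(A) Ne (period 2, group 18) vs Se (period 4, group 16): the stated order agrees with the simple trend.
(B) Kr (period 4, group 18) vs Sb (period 5, group 15): the stated order agrees with the simple trend.
(C) N (period 2, group 15) vs Na (period 3, group 1): the stated order agrees with the simple trend.
(D) As (period 4, group 15) vs Se (period 4, group 16): the stated order contradicts the simple trend.
The exception is (D): Se (4p⁴) ionizes more easily than half-filled As (4p³).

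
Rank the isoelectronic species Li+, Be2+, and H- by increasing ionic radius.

Be2+ < Li+ < H-

All of these have 2 electrons, so size is governed by nuclear charge alone: the more protons, the stronger the pull on the same electron cloud, and the smaller the ion.
Nuclear charges: Be2+ (Z=4), Li+ (Z=3), H- (Z=1).
Smallest to largest: Be2+ < Li+ < H-.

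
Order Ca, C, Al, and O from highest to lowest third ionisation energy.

The third ionization energy removes an electron from the +2 ion. For each element: Ca²⁺ is the bare [Ar] core; C²⁺ still has 2 valence electrons; Al²⁺ still has 1 valence electron; O²⁺ still has 4 valence electrons.
Usually core removal costs more than valence removal, but here the competition is close: a tightly held n=2 valence electron can cost more to remove than an n=3 core electron, so the actual values have to decide it.
Valence configurations: C²⁺ [He]2s², Al²⁺ [Ne]3s¹, O²⁺ [He]2s²2p².
Approximate IE_3 values (kJ/mol): Ca 4912, C 4620, Al 2745, O 5300.
So the third ionization energies run Al < C < Ca < O.

O > Ca > C > Al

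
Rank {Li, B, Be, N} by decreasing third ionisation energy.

Be > Li > N > B

After 2 electrons have been removed, what remains? Li²⁺ is already 1 electron into the core; B²⁺ still has 1 valence electron; Be²⁺ is the bare [He] core; N²⁺ still has 3 valence electrons.
Breaking into a closed-shell core is much more expensive than removing a leftover valence electron — Li and Be have the largest IE_3 here.
Valence configurations: B²⁺ [He]2s¹, N²⁺ [He]2s²2p¹.
The numbers (kJ/mol): Li 11815, B 3660, Be 14849, N 4578.
Hence IE_3: B < N < Li < Be.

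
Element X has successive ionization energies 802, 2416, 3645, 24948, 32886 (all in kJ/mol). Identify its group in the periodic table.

Look for the largest jump between consecutive ionization energies: IE4/IE3 ≈ 6.8, far larger than any earlier ratio.
That jump marks the point where a core electron is being removed. So the atom has 3 valence electrons.
A main-group element with 3 valence electrons is in group 13.

Group 13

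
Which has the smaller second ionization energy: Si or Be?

After 1 electron has been removed, what remains? Si⁺ still has 3 valence electrons; Be⁺ still has 1 valence electron.
All are still removing valence electrons, so compare the +1 ions as you would atoms: IE_2 generally rises across a period (higher Z_eff) and falls down a group (larger shell), subject to the usual subshell exceptions.
Valence configurations: Si⁺ [Ne]3s²3p¹, Be⁺ [He]2s¹.
The numbers (kJ/mol): Si 1577, Be 1757.
Putting it together, IE_2: Si < Be.

Si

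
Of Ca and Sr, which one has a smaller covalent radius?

Ca is in period 4, group 2; Sr is in period 5, group 2.
Moving right in a period, electrons are added to the same shell under a stronger nuclear pull, so atoms get smaller; moving down, a new shell is opened and atoms get larger.
All are in group 2, so atomic radius increases down the group.
So Ca has the smaller covalent radius (Ca < Sr).

Ca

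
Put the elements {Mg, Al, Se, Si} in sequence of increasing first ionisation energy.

Al < Mg < Si < Se

Mg is in period 3, group 2; Al is in period 3, group 13; Si is in period 3, group 14; Se is in period 4, group 16.
First ionization energy rises across a period (greater Z_eff holds electrons more tightly) and falls down a group (valence electrons are farther from the nucleus).
These span different periods and groups, so the two trends combine.
Mg > Al: this pair runs against the simple trend — see the exception note.
Si > Mg: both are in period 3; the period trend gives Si the larger value.
Se > Si: the two effects oppose for this pair; the across-period effect wins (941 vs 786 kJ/mol).
Note the exception: Mg has a higher first ionization energy than Al, contrary to the simple trend — Al's single 3p electron is easier to remove than one from Mg's filled 3s².
For reference (kJ/mol): Mg 738, Al 578, Si 786, Se 941.
So from lowest to highest: Al < Mg < Si < Se.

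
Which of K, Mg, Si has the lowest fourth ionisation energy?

Si

After 3 electrons have been removed, what remains? K³⁺ is already 2 electrons into the core; Mg³⁺ is already 1 electron into the core; Si³⁺ still has 1 valence electron.
Core electrons are held far more tightly than valence electrons, so K and Mg top the IE_4 order.
Tabulated IE_4 (kJ/mol): K 5877, Mg 10543, Si 4356.
Overall IE_4 order: Si < K < Mg.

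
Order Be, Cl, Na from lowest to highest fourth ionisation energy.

Consider each +3 ion: Be³⁺ is already 1 electron into the core; Cl³⁺ still has 4 valence electrons; Na³⁺ is already 2 electrons into the core.
Pulling an electron out of a noble-gas core costs far more than removing a remaining valence electron, so Na and Be sit at the high end of IE_4.
Tabulated IE_4 (kJ/mol): Be 21007, Cl 5159, Na 9543.
Overall IE_4 order: Cl < Na < Be.

Cl < Na < Be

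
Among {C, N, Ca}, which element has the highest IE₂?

The second ionization energy removes an electron from the +1 ion. For each element: C⁺ still has 3 valence electrons; N⁺ still has 4 valence electrons; Ca⁺ still has 1 valence electron.
All are still removing valence electrons, so compare the +1 ions as you would atoms: IE_2 generally rises across a period (higher Z_eff) and falls down a group (larger shell), subject to the usual subshell exceptions.
Valence configurations: C⁺ [He]2s²2p¹, N⁺ [He]2s²2p², Ca⁺ [Ar]4s¹.
The numbers (kJ/mol): C 2353, N 2856, Ca 1145.
So the second ionization energies run Ca < C < N.

N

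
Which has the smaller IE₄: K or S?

S

After 3 electrons have been removed, what remains? K³⁺ is already 2 electrons into the core; S³⁺ still has 3 valence electrons.
Pulling an electron out of a noble-gas core costs far more than removing a remaining valence electron, so K sits at the high end of IE_4.
Approximate IE_4 values (kJ/mol): K 5877, S 4556.
Hence IE_4: S < K.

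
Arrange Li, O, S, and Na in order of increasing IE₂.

S, O, Na, Li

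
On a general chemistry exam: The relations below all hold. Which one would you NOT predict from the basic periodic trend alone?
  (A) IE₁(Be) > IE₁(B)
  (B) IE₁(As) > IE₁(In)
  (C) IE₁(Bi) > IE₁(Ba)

The general trend: first ionisation energy increases across a period and decreases down a group.
(A) Be (period 2, group 2) vs B (period 2, group 13): the stated order contradicts the simple trend.
(B) As (period 4, group 15) vs In (period 5, group 13): the stated order agrees with the simple trend.
(C) Bi (period 6, group 15) vs Ba (period 6, group 2): the stated order agrees with the simple trend.
The exception is (A): removing B's lone 2p electron is easier than breaking Be's filled 2s².

(A)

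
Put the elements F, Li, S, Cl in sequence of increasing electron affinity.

Li < S < F < Cl

Li is in period 2, group 1; F is in period 2, group 17; S is in period 3, group 16; Cl is in period 3, group 17.
Adding an electron releases more energy for atoms nearer the top right (short of the noble gases).
These span different periods and groups, so the two trends combine.
S > Li: period and group pull opposite ways; the across-period shift dominates (200 vs 60 kJ/mol).
F > S: relative to S, both the across-period and down-group shifts push F's electron affinity up.
Cl > F: this pair runs against the simple trend — see the exception note.
Note the exception: Cl has a higher electron affinity than F, contrary to the simple trend — F's small 2p subshell makes the incoming electron feel strong e⁻–e⁻ repulsion, so Cl actually releases more energy on gaining an electron.
For reference (kJ/mol): Li 60, F 328, S 200, Cl 349.
So from lowest to highest: Li < S < F < Cl.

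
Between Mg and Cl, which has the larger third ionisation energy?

Mg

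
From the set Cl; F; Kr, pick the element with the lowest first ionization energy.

Cl

F is in period 2, group 17; Cl is in period 3, group 17; Kr is in period 4, group 18.
Removing the outermost electron gets harder across a period and easier down a group.
Neither a single period nor a single group — weigh both effects.
Kr > Cl: period and group pull opposite ways; the across-period shift dominates (1351 vs 1251 kJ/mol).
F > Kr: the two effects oppose for this pair; the down-group effect wins (1681 vs 1351 kJ/mol).
Tabulated first ionization energy (kJ/mol): F 1681, Cl 1251, Kr 1351.
The lowest first ionization energy among these belongs to Cl.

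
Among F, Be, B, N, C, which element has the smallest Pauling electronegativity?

Be is in period 2, group 2; B is in period 2, group 13; C is in period 2, group 14; N is in period 2, group 15; F is in period 2, group 17.
EN rises left→right (higher Z_eff, smaller atoms) and falls top→bottom (larger, more shielded atoms).
All lie in period 2, so electronegativity increases left to right.
The smallest Pauling electronegativity among these belongs to Be.

Be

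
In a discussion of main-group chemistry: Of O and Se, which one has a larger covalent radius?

Se

O is in period 2, group 16; Se is in period 4, group 16.
Across a period the added protons contract the valence shell; down a group each new principal shell makes the atom larger.
All are in group 16, so atomic radius increases down the group.
So Se has the larger covalent radius (Se > O).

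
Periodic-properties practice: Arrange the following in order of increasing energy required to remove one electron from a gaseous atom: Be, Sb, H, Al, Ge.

First ionization energy rises across a period (greater Z_eff holds electrons more tightly) and falls down a group (valence electrons are farther from the nucleus).
These sit on a diagonal, where the across-period and down-group effects partly cancel.
Ge > Al: period and group pull opposite ways; the across-period shift dominates (762 vs 578 kJ/mol).
Sb > Ge: period and group pull opposite ways; the across-period shift dominates (831 vs 762 kJ/mol).
Be > Sb: period and group pull opposite ways; the down-group shift dominates (900 vs 831 kJ/mol).
H > Be: period and group pull opposite ways; the down-group shift dominates (1312 vs 900 kJ/mol).
For reference (kJ/mol): H 1312, Be 900, Al 578, Ge 762, Sb 831.
So from lowest to highest: Al < Ge < Sb < Be < H.

Al < Ge < Sb < Be < H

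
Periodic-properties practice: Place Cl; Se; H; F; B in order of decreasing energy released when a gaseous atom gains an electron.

Cl, F, Se, H, B

Adding an electron releases more energy for atoms nearer the top right (short of the noble gases).
Here both period and group differ, so the two effects have to be weighed against each other.
H > B: the two effects oppose for this pair; the down-group effect wins (73 vs 27 kJ/mol).
Se > H: the two effects oppose for this pair; the across-period effect wins (195 vs 73 kJ/mol).
F > Se: both effects reinforce here, so F is clearly the higher of the two.
Cl > F: this pair runs against the simple trend — see the exception note.
Note the exception: Cl has a higher electron affinity than F, contrary to the simple trend — F's small 2p subshell makes the incoming electron feel strong e⁻–e⁻ repulsion, so Cl actually releases more energy on gaining an electron.
For reference (kJ/mol): H 73, B 27, F 328, Cl 349, Se 195.
So from highest to lowest: Cl > F > Se > H > B.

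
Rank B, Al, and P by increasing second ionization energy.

Al < P < B

The second ionization energy removes an electron from the +1 ion. For each element: B⁺ still has 2 valence electrons; Al⁺ still has 2 valence electrons; P⁺ still has 4 valence electrons.
All are still removing valence electrons, so compare the +1 ions as you would atoms: IE_2 generally rises across a period (higher Z_eff) and falls down a group (larger shell), subject to the usual subshell exceptions.
Valence configurations: B⁺ [He]2s², Al⁺ [Ne]3s², P⁺ [Ne]3s²3p².
The numbers (kJ/mol): B 2427, Al 1817, P 1907.
Putting it together, IE_2: Al < P < B.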